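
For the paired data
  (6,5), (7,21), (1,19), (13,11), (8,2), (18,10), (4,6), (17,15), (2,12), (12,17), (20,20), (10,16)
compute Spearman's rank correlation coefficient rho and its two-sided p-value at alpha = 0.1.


Step 1: Rank x and y separately (midranks; no ties here).
rank(x): 6->4, 7->5, 1->1, 13->9, 8->6, 18->11, 4->3, 17->10, 2->2, 12->8, 20->12, 10->7
rank(y): 5->2, 21->12, 19->10, 11->5, 2->1, 10->4, 6->3, 15->7, 12->6, 17->9, 20->11, 16->8
Step 2: d_i = R_x(i) - R_y(i); compute d_i^2.
  (4-2)^2=4, (5-12)^2=49, (1-10)^2=81, (9-5)^2=16, (6-1)^2=25, (11-4)^2=49, (3-3)^2=0, (10-7)^2=9, (2-6)^2=16, (8-9)^2=1, (12-11)^2=1, (7-8)^2=1
sum(d^2) = 252.
Step 3: rho = 1 - 6*252 / (12*(12^2 - 1)) = 1 - 1512/1716 = 0.118881.
Step 4: Under H0, t = rho * sqrt((n-2)/(1-rho^2)) = 0.3786 ~ t(10).
Step 5: Two-sided p-value from the t-distribution with 10 df = 0.712884.
Step 6: alpha = 0.1. fail to reject H0.

rho = 0.1189, p = 0.712884, fail to reject H0 at alpha = 0.1.


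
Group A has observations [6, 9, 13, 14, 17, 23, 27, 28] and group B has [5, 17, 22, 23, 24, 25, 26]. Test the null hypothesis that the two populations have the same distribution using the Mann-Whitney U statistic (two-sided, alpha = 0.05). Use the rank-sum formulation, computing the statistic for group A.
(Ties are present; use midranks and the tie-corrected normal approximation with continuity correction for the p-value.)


Step 1: Combine and sort all 15 observations; assign midranks.
sorted (value, group): (5,Y), (6,X), (9,X), (13,X), (14,X), (17,X), (17,Y), (22,Y), (23,X), (23,Y), (24,Y), (25,Y), (26,Y), (27,X), (28,X)
ranks: 5->1, 6->2, 9->3, 13->4, 14->5, 17->6.5, 17->6.5, 22->8, 23->9.5, 23->9.5, 24->11, 25->12, 26->13, 27->14, 28->15
Step 2: Rank sum for X: R1 = 2 + 3 + 4 + 5 + 6.5 + 9.5 + 14 + 15 = 59.
Step 3: U_X = R1 - n1(n1+1)/2 = 59 - 8*9/2 = 59 - 36 = 23.
       U_Y = n1*n2 - U_X = 56 - 23 = 33.
Step 4: Ties are present, so use the tie-corrected normal approximation (with continuity correction) for the p-value.
Step 5: p-value = 0.601875; compare to alpha = 0.05. fail to reject H0.

U_X = 23, p = 0.601875, fail to reject H0 at alpha = 0.05.


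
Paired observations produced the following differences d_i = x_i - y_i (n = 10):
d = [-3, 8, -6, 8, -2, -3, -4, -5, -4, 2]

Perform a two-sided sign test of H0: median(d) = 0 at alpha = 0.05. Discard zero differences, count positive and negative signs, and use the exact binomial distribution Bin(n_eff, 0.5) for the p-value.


Step 1: Discard zero differences. Original n = 10; n_eff = number of nonzero differences = 10.
Nonzero differences (with sign): -3, +8, -6, +8, -2, -3, -4, -5, -4, +2
Step 2: Count signs: positive = 3, negative = 7.
Step 3: Under H0: P(positive) = 0.5, so the number of positives S ~ Bin(10, 0.5).
Step 4: Two-sided exact p-value = sum of Bin(10,0.5) probabilities at or below the observed probability = 0.343750.
Step 5: alpha = 0.05. fail to reject H0.

n_eff = 10, pos = 3, neg = 7, p = 0.343750, fail to reject H0.


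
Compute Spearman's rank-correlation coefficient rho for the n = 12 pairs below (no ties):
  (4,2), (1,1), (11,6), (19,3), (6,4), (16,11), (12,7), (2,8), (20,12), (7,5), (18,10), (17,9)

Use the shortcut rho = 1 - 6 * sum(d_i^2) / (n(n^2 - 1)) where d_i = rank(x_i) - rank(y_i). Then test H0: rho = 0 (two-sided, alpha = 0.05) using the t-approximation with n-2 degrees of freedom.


Step 1: Rank x and y separately (midranks; no ties here).
rank(x): 4->3, 1->1, 11->6, 19->11, 6->4, 16->8, 12->7, 2->2, 20->12, 7->5, 18->10, 17->9
rank(y): 2->2, 1->1, 6->6, 3->3, 4->4, 11->11, 7->7, 8->8, 12->12, 5->5, 10->10, 9->9
Step 2: d_i = R_x(i) - R_y(i); compute d_i^2.
  (3-2)^2=1, (1-1)^2=0, (6-6)^2=0, (11-3)^2=64, (4-4)^2=0, (8-11)^2=9, (7-7)^2=0, (2-8)^2=36, (12-12)^2=0, (5-5)^2=0, (10-10)^2=0, (9-9)^2=0
sum(d^2) = 110.
Step 3: rho = 1 - 6*110 / (12*(12^2 - 1)) = 1 - 660/1716 = 0.615385.
Step 4: Under H0, t = rho * sqrt((n-2)/(1-rho^2)) = 2.4689 ~ t(10).
Step 5: Two-sided p-value from the t-distribution with 10 df = 0.033170.
Step 6: alpha = 0.05. reject H0.

rho = 0.6154, p = 0.033170, reject H0 at alpha = 0.05.


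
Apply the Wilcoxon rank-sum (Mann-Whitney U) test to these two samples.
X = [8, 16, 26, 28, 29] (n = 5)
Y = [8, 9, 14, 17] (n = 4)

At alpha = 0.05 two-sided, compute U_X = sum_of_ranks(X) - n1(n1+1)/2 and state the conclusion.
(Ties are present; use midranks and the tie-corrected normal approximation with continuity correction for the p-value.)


Step 1: Combine and sort all 9 observations; assign midranks.
sorted (value, group): (8,X), (8,Y), (9,Y), (14,Y), (16,X), (17,Y), (26,X), (28,X), (29,X)
ranks: 8->1.5, 8->1.5, 9->3, 14->4, 16->5, 17->6, 26->7, 28->8, 29->9
Step 2: Rank sum for X: R1 = 1.5 + 5 + 7 + 8 + 9 = 30.5.
Step 3: U_X = R1 - n1(n1+1)/2 = 30.5 - 5*6/2 = 30.5 - 15 = 15.5.
       U_Y = n1*n2 - U_X = 20 - 15.5 = 4.5.
Step 4: Ties are present, so use the tie-corrected normal approximation (with continuity correction) for the p-value.
Step 5: p-value = 0.218742; compare to alpha = 0.05. fail to reject H0.

U_X = 15.5, p = 0.218742, fail to reject H0 at alpha = 0.05.


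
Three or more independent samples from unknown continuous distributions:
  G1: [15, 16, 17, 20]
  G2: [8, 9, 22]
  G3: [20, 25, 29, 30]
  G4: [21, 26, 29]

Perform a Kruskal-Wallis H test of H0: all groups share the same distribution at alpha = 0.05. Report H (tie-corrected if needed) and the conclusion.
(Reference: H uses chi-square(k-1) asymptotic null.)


Step 1: Combine all N = 14 observations and assign midranks.
sorted (value, group, rank): (8,G2,1), (9,G2,2), (15,G1,3), (16,G1,4), (17,G1,5), (20,G1,6.5), (20,G3,6.5), (21,G4,8), (22,G2,9), (25,G3,10), (26,G4,11), (29,G3,12.5), (29,G4,12.5), (30,G3,14)
Step 2: Sum ranks within each group.
R_1 = 18.5 (n_1 = 4)
R_2 = 12 (n_2 = 3)
R_3 = 43 (n_3 = 4)
R_4 = 31.5 (n_4 = 3)
Step 3: H = 12/(N(N+1)) * sum(R_i^2/n_i) - 3(N+1)
     = 12/(14*15) * (18.5^2/4 + 12^2/3 + 43^2/4 + 31.5^2/3) - 3*15
     = 0.057143 * 926.562 - 45
     = 7.946429.
Step 4: Ties present; correction factor C = 1 - 12/(14^3 - 14) = 0.995604. Corrected H = 7.946429 / 0.995604 = 7.981512.
Step 5: Under H0, H ~ chi^2(3); p-value = 0.046395.
Step 6: alpha = 0.05. reject H0.

H = 7.9815, df = 3, p = 0.046395, reject H0.


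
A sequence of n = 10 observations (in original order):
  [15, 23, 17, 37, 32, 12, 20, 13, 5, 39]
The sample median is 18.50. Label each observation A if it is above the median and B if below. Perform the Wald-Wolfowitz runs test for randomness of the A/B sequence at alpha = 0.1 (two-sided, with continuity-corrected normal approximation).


Step 1: Compute median = 18.50; label A = above, B = below.
Labels in order: BABAABABBA  (n_A = 5, n_B = 5)
Step 2: Count runs R = 8.
Step 3: Under H0 (random ordering), E[R] = 2*n_A*n_B/(n_A+n_B) + 1 = 2*5*5/10 + 1 = 6.0000.
        Var[R] = 2*n_A*n_B*(2*n_A*n_B - n_A - n_B) / ((n_A+n_B)^2 * (n_A+n_B-1)) = 2000/900 = 2.2222.
        SD[R] = 1.4907.
Step 4: Continuity-corrected z = (R - 0.5 - E[R]) / SD[R] = (8 - 0.5 - 6.0000) / 1.4907 = 1.0062.
Step 5: Two-sided p-value via normal approximation = 2*(1 - Phi(|z|)) = 0.314305.
Step 6: alpha = 0.1. fail to reject H0.

R = 8, z = 1.0062, p = 0.314305, fail to reject H0.


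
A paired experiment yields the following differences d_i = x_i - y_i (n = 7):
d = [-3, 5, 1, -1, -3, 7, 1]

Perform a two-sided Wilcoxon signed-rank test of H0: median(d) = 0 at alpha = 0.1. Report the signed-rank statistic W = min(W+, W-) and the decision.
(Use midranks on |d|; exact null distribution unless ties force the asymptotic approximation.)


Step 1: Drop any zero differences (none here) and take |d_i|.
|d| = [3, 5, 1, 1, 3, 7, 1]
Step 2: Midrank |d_i| (ties get averaged ranks).
ranks: |3|->4.5, |5|->6, |1|->2, |1|->2, |3|->4.5, |7|->7, |1|->2
Step 3: Attach original signs; sum ranks with positive sign and with negative sign.
W+ = 6 + 2 + 7 + 2 = 17
W- = 4.5 + 2 + 4.5 = 11
(Check: W+ + W- = 28 should equal n(n+1)/2 = 28.)
Step 4: Test statistic W = min(W+, W-) = 11.
Step 5: Ties in |d|, so use the tie-corrected normal approximation.
        E[W] = n(n+1)/4 = 7*8/4 = 14.
        Tie groups: |d|=1 (t=3), |d|=3 (t=2); sum(t^3 - t) = 30.
        Var[W] = n(n+1)(2n+1)/24 - sum(t^3-t)/48 = 840/24 - 30/48 = 34.375.
        z = (W - E[W]) / sqrt(Var[W]) = (11 - 14) / 5.8630 = -0.5117.
        Two-sided p = 2*Phi(z) = 0.608874.
Step 6: alpha = 0.1. fail to reject H0.

W+ = 17, W- = 11, W = min = 11, p = 0.608874, fail to reject H0.


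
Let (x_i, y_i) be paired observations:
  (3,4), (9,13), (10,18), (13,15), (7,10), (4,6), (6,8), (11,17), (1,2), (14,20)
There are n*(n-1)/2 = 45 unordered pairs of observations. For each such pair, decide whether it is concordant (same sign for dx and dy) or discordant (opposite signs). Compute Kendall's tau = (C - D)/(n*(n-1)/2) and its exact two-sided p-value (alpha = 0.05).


Step 1: Enumerate the 45 unordered pairs (i,j) with i<j and classify each by sign(x_j-x_i) * sign(y_j-y_i).
  (1,2):dx=+6,dy=+9->C; (1,3):dx=+7,dy=+14->C; (1,4):dx=+10,dy=+11->C; (1,5):dx=+4,dy=+6->C
  (1,6):dx=+1,dy=+2->C; (1,7):dx=+3,dy=+4->C; (1,8):dx=+8,dy=+13->C; (1,9):dx=-2,dy=-2->C
  (1,10):dx=+11,dy=+16->C; (2,3):dx=+1,dy=+5->C; (2,4):dx=+4,dy=+2->C; (2,5):dx=-2,dy=-3->C
  (2,6):dx=-5,dy=-7->C; (2,7):dx=-3,dy=-5->C; (2,8):dx=+2,dy=+4->C; (2,9):dx=-8,dy=-11->C
  (2,10):dx=+5,dy=+7->C; (3,4):dx=+3,dy=-3->D; (3,5):dx=-3,dy=-8->C; (3,6):dx=-6,dy=-12->C
  (3,7):dx=-4,dy=-10->C; (3,8):dx=+1,dy=-1->D; (3,9):dx=-9,dy=-16->C; (3,10):dx=+4,dy=+2->C
  (4,5):dx=-6,dy=-5->C; (4,6):dx=-9,dy=-9->C; (4,7):dx=-7,dy=-7->C; (4,8):dx=-2,dy=+2->D
  (4,9):dx=-12,dy=-13->C; (4,10):dx=+1,dy=+5->C; (5,6):dx=-3,dy=-4->C; (5,7):dx=-1,dy=-2->C
  (5,8):dx=+4,dy=+7->C; (5,9):dx=-6,dy=-8->C; (5,10):dx=+7,dy=+10->C; (6,7):dx=+2,dy=+2->C
  (6,8):dx=+7,dy=+11->C; (6,9):dx=-3,dy=-4->C; (6,10):dx=+10,dy=+14->C; (7,8):dx=+5,dy=+9->C
  (7,9):dx=-5,dy=-6->C; (7,10):dx=+8,dy=+12->C; (8,9):dx=-10,dy=-15->C; (8,10):dx=+3,dy=+3->C
  (9,10):dx=+13,dy=+18->C
Step 2: C = 42, D = 3, total pairs = 45.
Step 3: tau = (C - D)/(n(n-1)/2) = (42 - 3)/45 = 0.866667.
Step 4: Exact two-sided p-value (enumerate n! = 3628800 permutations of y under H0): p = 0.000115.
Step 5: alpha = 0.05. reject H0.

tau_b = 0.8667 (C=42, D=3), p = 0.000115, reject H0.


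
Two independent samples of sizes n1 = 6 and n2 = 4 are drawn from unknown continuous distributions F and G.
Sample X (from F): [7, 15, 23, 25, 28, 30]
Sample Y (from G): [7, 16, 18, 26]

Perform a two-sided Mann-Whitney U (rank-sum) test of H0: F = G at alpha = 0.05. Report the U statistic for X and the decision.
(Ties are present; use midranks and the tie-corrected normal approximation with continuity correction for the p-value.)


Step 1: Combine and sort all 10 observations; assign midranks.
sorted (value, group): (7,X), (7,Y), (15,X), (16,Y), (18,Y), (23,X), (25,X), (26,Y), (28,X), (30,X)
ranks: 7->1.5, 7->1.5, 15->3, 16->4, 18->5, 23->6, 25->7, 26->8, 28->9, 30->10
Step 2: Rank sum for X: R1 = 1.5 + 3 + 6 + 7 + 9 + 10 = 36.5.
Step 3: U_X = R1 - n1(n1+1)/2 = 36.5 - 6*7/2 = 36.5 - 21 = 15.5.
       U_Y = n1*n2 - U_X = 24 - 15.5 = 8.5.
Step 4: Ties are present, so use the tie-corrected normal approximation (with continuity correction) for the p-value.
Step 5: p-value = 0.521166; compare to alpha = 0.05. fail to reject H0.

U_X = 15.5, p = 0.521166, fail to reject H0 at alpha = 0.05.


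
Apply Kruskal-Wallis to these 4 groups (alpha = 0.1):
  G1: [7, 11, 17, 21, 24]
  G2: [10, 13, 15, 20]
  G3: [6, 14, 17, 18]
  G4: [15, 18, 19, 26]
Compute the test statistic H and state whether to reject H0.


Step 1: Combine all N = 17 observations and assign midranks.
sorted (value, group, rank): (6,G3,1), (7,G1,2), (10,G2,3), (11,G1,4), (13,G2,5), (14,G3,6), (15,G2,7.5), (15,G4,7.5), (17,G1,9.5), (17,G3,9.5), (18,G3,11.5), (18,G4,11.5), (19,G4,13), (20,G2,14), (21,G1,15), (24,G1,16), (26,G4,17)
Step 2: Sum ranks within each group.
R_1 = 46.5 (n_1 = 5)
R_2 = 29.5 (n_2 = 4)
R_3 = 28 (n_3 = 4)
R_4 = 49 (n_4 = 4)
Step 3: H = 12/(N(N+1)) * sum(R_i^2/n_i) - 3(N+1)
     = 12/(17*18) * (46.5^2/5 + 29.5^2/4 + 28^2/4 + 49^2/4) - 3*18
     = 0.039216 * 1446.26 - 54
     = 2.716176.
Step 4: Ties present; correction factor C = 1 - 18/(17^3 - 17) = 0.996324. Corrected H = 2.716176 / 0.996324 = 2.726199.
Step 5: Under H0, H ~ chi^2(3); p-value = 0.435793.
Step 6: alpha = 0.1. fail to reject H0.

H = 2.7262, df = 3, p = 0.435793, fail to reject H0.


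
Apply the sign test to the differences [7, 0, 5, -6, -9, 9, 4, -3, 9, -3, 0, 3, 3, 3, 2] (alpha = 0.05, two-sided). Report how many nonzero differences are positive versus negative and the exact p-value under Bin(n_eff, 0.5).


Step 1: Discard zero differences. Original n = 15; n_eff = number of nonzero differences = 13.
Nonzero differences (with sign): +7, +5, -6, -9, +9, +4, -3, +9, -3, +3, +3, +3, +2
Step 2: Count signs: positive = 9, negative = 4.
Step 3: Under H0: P(positive) = 0.5, so the number of positives S ~ Bin(13, 0.5).
Step 4: Two-sided exact p-value = sum of Bin(13,0.5) probabilities at or below the observed probability = 0.266846.
Step 5: alpha = 0.05. fail to reject H0.

n_eff = 13, pos = 9, neg = 4, p = 0.266846, fail to reject H0.


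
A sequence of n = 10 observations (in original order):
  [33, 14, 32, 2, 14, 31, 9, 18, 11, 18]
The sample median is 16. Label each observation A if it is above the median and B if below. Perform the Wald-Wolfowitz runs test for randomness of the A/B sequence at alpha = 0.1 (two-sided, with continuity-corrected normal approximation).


Step 1: Compute median = 16; label A = above, B = below.
Labels in order: ABABBABABA  (n_A = 5, n_B = 5)
Step 2: Count runs R = 9.
Step 3: Under H0 (random ordering), E[R] = 2*n_A*n_B/(n_A+n_B) + 1 = 2*5*5/10 + 1 = 6.0000.
        Var[R] = 2*n_A*n_B*(2*n_A*n_B - n_A - n_B) / ((n_A+n_B)^2 * (n_A+n_B-1)) = 2000/900 = 2.2222.
        SD[R] = 1.4907.
Step 4: Continuity-corrected z = (R - 0.5 - E[R]) / SD[R] = (9 - 0.5 - 6.0000) / 1.4907 = 1.6771.
Step 5: Two-sided p-value via normal approximation = 2*(1 - Phi(|z|)) = 0.093533.
Step 6: alpha = 0.1. reject H0.

R = 9, z = 1.6771, p = 0.093533, reject H0.


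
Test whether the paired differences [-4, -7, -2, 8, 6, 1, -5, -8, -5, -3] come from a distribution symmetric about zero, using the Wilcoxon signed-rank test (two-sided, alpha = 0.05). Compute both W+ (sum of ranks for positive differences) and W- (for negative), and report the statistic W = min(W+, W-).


Step 1: Drop any zero differences (none here) and take |d_i|.
|d| = [4, 7, 2, 8, 6, 1, 5, 8, 5, 3]
Step 2: Midrank |d_i| (ties get averaged ranks).
ranks: |4|->4, |7|->8, |2|->2, |8|->9.5, |6|->7, |1|->1, |5|->5.5, |8|->9.5, |5|->5.5, |3|->3
Step 3: Attach original signs; sum ranks with positive sign and with negative sign.
W+ = 9.5 + 7 + 1 = 17.5
W- = 4 + 8 + 2 + 5.5 + 9.5 + 5.5 + 3 = 37.5
(Check: W+ + W- = 55 should equal n(n+1)/2 = 55.)
Step 4: Test statistic W = min(W+, W-) = 17.5.
Step 5: Ties in |d|, so use the tie-corrected normal approximation.
        E[W] = n(n+1)/4 = 10*11/4 = 27.5.
        Tie groups: |d|=5 (t=2), |d|=8 (t=2); sum(t^3 - t) = 12.
        Var[W] = n(n+1)(2n+1)/24 - sum(t^3-t)/48 = 2310/24 - 12/48 = 96.
        z = (W - E[W]) / sqrt(Var[W]) = (17.5 - 27.5) / 9.7980 = -1.0206.
        Two-sided p = 2*Phi(z) = 0.307434.
Step 6: alpha = 0.05. fail to reject H0.

W+ = 17.5, W- = 37.5, W = min = 17.5, p = 0.307434, fail to reject H0.


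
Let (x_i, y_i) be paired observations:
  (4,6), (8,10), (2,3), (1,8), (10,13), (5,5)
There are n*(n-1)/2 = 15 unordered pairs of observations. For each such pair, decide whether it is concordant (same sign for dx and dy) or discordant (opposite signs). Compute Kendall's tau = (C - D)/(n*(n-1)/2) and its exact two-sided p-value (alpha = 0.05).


Step 1: Enumerate the 15 unordered pairs (i,j) with i<j and classify each by sign(x_j-x_i) * sign(y_j-y_i).
  (1,2):dx=+4,dy=+4->C; (1,3):dx=-2,dy=-3->C; (1,4):dx=-3,dy=+2->D; (1,5):dx=+6,dy=+7->C
  (1,6):dx=+1,dy=-1->D; (2,3):dx=-6,dy=-7->C; (2,4):dx=-7,dy=-2->C; (2,5):dx=+2,dy=+3->C
  (2,6):dx=-3,dy=-5->C; (3,4):dx=-1,dy=+5->D; (3,5):dx=+8,dy=+10->C; (3,6):dx=+3,dy=+2->C
  (4,5):dx=+9,dy=+5->C; (4,6):dx=+4,dy=-3->D; (5,6):dx=-5,dy=-8->C
Step 2: C = 11, D = 4, total pairs = 15.
Step 3: tau = (C - D)/(n(n-1)/2) = (11 - 4)/15 = 0.466667.
Step 4: Exact two-sided p-value (enumerate n! = 720 permutations of y under H0): p = 0.272222.
Step 5: alpha = 0.05. fail to reject H0.

tau_b = 0.4667 (C=11, D=4), p = 0.272222, fail to reject H0.


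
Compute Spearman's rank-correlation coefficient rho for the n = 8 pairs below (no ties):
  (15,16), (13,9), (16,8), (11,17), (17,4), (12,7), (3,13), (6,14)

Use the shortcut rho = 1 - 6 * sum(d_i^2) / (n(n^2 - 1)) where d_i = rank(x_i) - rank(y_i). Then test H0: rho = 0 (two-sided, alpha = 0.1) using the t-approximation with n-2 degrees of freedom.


Step 1: Rank x and y separately (midranks; no ties here).
rank(x): 15->6, 13->5, 16->7, 11->3, 17->8, 12->4, 3->1, 6->2
rank(y): 16->7, 9->4, 8->3, 17->8, 4->1, 7->2, 13->5, 14->6
Step 2: d_i = R_x(i) - R_y(i); compute d_i^2.
  (6-7)^2=1, (5-4)^2=1, (7-3)^2=16, (3-8)^2=25, (8-1)^2=49, (4-2)^2=4, (1-5)^2=16, (2-6)^2=16
sum(d^2) = 128.
Step 3: rho = 1 - 6*128 / (8*(8^2 - 1)) = 1 - 768/504 = -0.523810.
Step 4: Under H0, t = rho * sqrt((n-2)/(1-rho^2)) = -1.5062 ~ t(6).
Step 5: Two-sided p-value from the t-distribution with 6 df = 0.182721.
Step 6: alpha = 0.1. fail to reject H0.

rho = -0.5238, p = 0.182721, fail to reject H0 at alpha = 0.1.


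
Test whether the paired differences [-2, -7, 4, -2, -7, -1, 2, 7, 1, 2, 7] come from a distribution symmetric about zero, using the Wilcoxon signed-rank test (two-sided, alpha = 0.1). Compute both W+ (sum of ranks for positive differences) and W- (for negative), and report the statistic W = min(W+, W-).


Step 1: Drop any zero differences (none here) and take |d_i|.
|d| = [2, 7, 4, 2, 7, 1, 2, 7, 1, 2, 7]
Step 2: Midrank |d_i| (ties get averaged ranks).
ranks: |2|->4.5, |7|->9.5, |4|->7, |2|->4.5, |7|->9.5, |1|->1.5, |2|->4.5, |7|->9.5, |1|->1.5, |2|->4.5, |7|->9.5
Step 3: Attach original signs; sum ranks with positive sign and with negative sign.
W+ = 7 + 4.5 + 9.5 + 1.5 + 4.5 + 9.5 = 36.5
W- = 4.5 + 9.5 + 4.5 + 9.5 + 1.5 = 29.5
(Check: W+ + W- = 66 should equal n(n+1)/2 = 66.)
Step 4: Test statistic W = min(W+, W-) = 29.5.
Step 5: Ties in |d|, so use the tie-corrected normal approximation.
        E[W] = n(n+1)/4 = 11*12/4 = 33.
        Tie groups: |d|=1 (t=2), |d|=2 (t=4), |d|=7 (t=4); sum(t^3 - t) = 126.
        Var[W] = n(n+1)(2n+1)/24 - sum(t^3-t)/48 = 3036/24 - 126/48 = 123.875.
        z = (W - E[W]) / sqrt(Var[W]) = (29.5 - 33) / 11.1299 = -0.3145.
        Two-sided p = 2*Phi(z) = 0.753166.
Step 6: alpha = 0.1. fail to reject H0.

W+ = 36.5, W- = 29.5, W = min = 29.5, p = 0.753166, fail to reject H0.


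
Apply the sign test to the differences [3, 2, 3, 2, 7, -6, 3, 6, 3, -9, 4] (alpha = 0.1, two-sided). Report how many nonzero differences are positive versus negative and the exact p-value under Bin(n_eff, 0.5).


Step 1: Discard zero differences. Original n = 11; n_eff = number of nonzero differences = 11.
Nonzero differences (with sign): +3, +2, +3, +2, +7, -6, +3, +6, +3, -9, +4
Step 2: Count signs: positive = 9, negative = 2.
Step 3: Under H0: P(positive) = 0.5, so the number of positives S ~ Bin(11, 0.5).
Step 4: Two-sided exact p-value = sum of Bin(11,0.5) probabilities at or below the observed probability = 0.065430.
Step 5: alpha = 0.1. reject H0.

n_eff = 11, pos = 9, neg = 2, p = 0.065430, reject H0.


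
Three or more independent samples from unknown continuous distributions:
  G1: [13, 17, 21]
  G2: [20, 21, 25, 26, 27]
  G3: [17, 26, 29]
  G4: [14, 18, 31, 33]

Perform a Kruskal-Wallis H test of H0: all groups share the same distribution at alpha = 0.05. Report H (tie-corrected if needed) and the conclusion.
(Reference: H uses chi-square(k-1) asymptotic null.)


Step 1: Combine all N = 15 observations and assign midranks.
sorted (value, group, rank): (13,G1,1), (14,G4,2), (17,G1,3.5), (17,G3,3.5), (18,G4,5), (20,G2,6), (21,G1,7.5), (21,G2,7.5), (25,G2,9), (26,G2,10.5), (26,G3,10.5), (27,G2,12), (29,G3,13), (31,G4,14), (33,G4,15)
Step 2: Sum ranks within each group.
R_1 = 12 (n_1 = 3)
R_2 = 45 (n_2 = 5)
R_3 = 27 (n_3 = 3)
R_4 = 36 (n_4 = 4)
Step 3: H = 12/(N(N+1)) * sum(R_i^2/n_i) - 3(N+1)
     = 12/(15*16) * (12^2/3 + 45^2/5 + 27^2/3 + 36^2/4) - 3*16
     = 0.050000 * 1020 - 48
     = 3.000000.
Step 4: Ties present; correction factor C = 1 - 18/(15^3 - 15) = 0.994643. Corrected H = 3.000000 / 0.994643 = 3.016158.
Step 5: Under H0, H ~ chi^2(3); p-value = 0.389141.
Step 6: alpha = 0.05. fail to reject H0.

H = 3.0162, df = 3, p = 0.389141, fail to reject H0.


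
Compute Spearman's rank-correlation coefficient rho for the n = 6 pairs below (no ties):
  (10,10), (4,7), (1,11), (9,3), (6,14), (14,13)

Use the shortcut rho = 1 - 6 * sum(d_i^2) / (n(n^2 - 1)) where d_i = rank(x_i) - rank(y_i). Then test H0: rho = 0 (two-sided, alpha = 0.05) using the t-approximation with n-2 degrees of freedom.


Step 1: Rank x and y separately (midranks; no ties here).
rank(x): 10->5, 4->2, 1->1, 9->4, 6->3, 14->6
rank(y): 10->3, 7->2, 11->4, 3->1, 14->6, 13->5
Step 2: d_i = R_x(i) - R_y(i); compute d_i^2.
  (5-3)^2=4, (2-2)^2=0, (1-4)^2=9, (4-1)^2=9, (3-6)^2=9, (6-5)^2=1
sum(d^2) = 32.
Step 3: rho = 1 - 6*32 / (6*(6^2 - 1)) = 1 - 192/210 = 0.085714.
Step 4: Under H0, t = rho * sqrt((n-2)/(1-rho^2)) = 0.1721 ~ t(4).
Step 5: Two-sided p-value from the t-distribution with 4 df = 0.871743.
Step 6: alpha = 0.05. fail to reject H0.

rho = 0.0857, p = 0.871743, fail to reject H0 at alpha = 0.05.


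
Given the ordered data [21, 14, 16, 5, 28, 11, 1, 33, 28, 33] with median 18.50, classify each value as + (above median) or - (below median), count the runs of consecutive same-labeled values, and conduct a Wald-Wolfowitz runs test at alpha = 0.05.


Step 1: Compute median = 18.50; label A = above, B = below.
Labels in order: ABBBABBAAA  (n_A = 5, n_B = 5)
Step 2: Count runs R = 5.
Step 3: Under H0 (random ordering), E[R] = 2*n_A*n_B/(n_A+n_B) + 1 = 2*5*5/10 + 1 = 6.0000.
        Var[R] = 2*n_A*n_B*(2*n_A*n_B - n_A - n_B) / ((n_A+n_B)^2 * (n_A+n_B-1)) = 2000/900 = 2.2222.
        SD[R] = 1.4907.
Step 4: Continuity-corrected z = (R + 0.5 - E[R]) / SD[R] = (5 + 0.5 - 6.0000) / 1.4907 = -0.3354.
Step 5: Two-sided p-value via normal approximation = 2*(1 - Phi(|z|)) = 0.737316.
Step 6: alpha = 0.05. fail to reject H0.

R = 5, z = -0.3354, p = 0.737316, fail to reject H0.


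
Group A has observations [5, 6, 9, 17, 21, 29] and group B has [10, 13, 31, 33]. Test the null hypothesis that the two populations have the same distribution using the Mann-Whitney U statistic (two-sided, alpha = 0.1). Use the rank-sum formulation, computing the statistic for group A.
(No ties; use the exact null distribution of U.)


Step 1: Combine and sort all 10 observations; assign midranks.
sorted (value, group): (5,X), (6,X), (9,X), (10,Y), (13,Y), (17,X), (21,X), (29,X), (31,Y), (33,Y)
ranks: 5->1, 6->2, 9->3, 10->4, 13->5, 17->6, 21->7, 29->8, 31->9, 33->10
Step 2: Rank sum for X: R1 = 1 + 2 + 3 + 6 + 7 + 8 = 27.
Step 3: U_X = R1 - n1(n1+1)/2 = 27 - 6*7/2 = 27 - 21 = 6.
       U_Y = n1*n2 - U_X = 24 - 6 = 18.
Step 4: No ties, so the exact null distribution of U (based on enumerating the C(10,6) = 210 equally likely rank assignments) gives the two-sided p-value.
Step 5: p-value = 0.257143; compare to alpha = 0.1. fail to reject H0.

U_X = 6, p = 0.257143, fail to reject H0 at alpha = 0.1.


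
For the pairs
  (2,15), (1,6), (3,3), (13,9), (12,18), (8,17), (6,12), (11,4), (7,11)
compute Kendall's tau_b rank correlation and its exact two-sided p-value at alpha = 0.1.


Step 1: Enumerate the 36 unordered pairs (i,j) with i<j and classify each by sign(x_j-x_i) * sign(y_j-y_i).
  (1,2):dx=-1,dy=-9->C; (1,3):dx=+1,dy=-12->D; (1,4):dx=+11,dy=-6->D; (1,5):dx=+10,dy=+3->C
  (1,6):dx=+6,dy=+2->C; (1,7):dx=+4,dy=-3->D; (1,8):dx=+9,dy=-11->D; (1,9):dx=+5,dy=-4->D
  (2,3):dx=+2,dy=-3->D; (2,4):dx=+12,dy=+3->C; (2,5):dx=+11,dy=+12->C; (2,6):dx=+7,dy=+11->C
  (2,7):dx=+5,dy=+6->C; (2,8):dx=+10,dy=-2->D; (2,9):dx=+6,dy=+5->C; (3,4):dx=+10,dy=+6->C
  (3,5):dx=+9,dy=+15->C; (3,6):dx=+5,dy=+14->C; (3,7):dx=+3,dy=+9->C; (3,8):dx=+8,dy=+1->C
  (3,9):dx=+4,dy=+8->C; (4,5):dx=-1,dy=+9->D; (4,6):dx=-5,dy=+8->D; (4,7):dx=-7,dy=+3->D
  (4,8):dx=-2,dy=-5->C; (4,9):dx=-6,dy=+2->D; (5,6):dx=-4,dy=-1->C; (5,7):dx=-6,dy=-6->C
  (5,8):dx=-1,dy=-14->C; (5,9):dx=-5,dy=-7->C; (6,7):dx=-2,dy=-5->C; (6,8):dx=+3,dy=-13->D
  (6,9):dx=-1,dy=-6->C; (7,8):dx=+5,dy=-8->D; (7,9):dx=+1,dy=-1->D; (8,9):dx=-4,dy=+7->D
Step 2: C = 21, D = 15, total pairs = 36.
Step 3: tau = (C - D)/(n(n-1)/2) = (21 - 15)/36 = 0.166667.
Step 4: Exact two-sided p-value (enumerate n! = 362880 permutations of y under H0): p = 0.612202.
Step 5: alpha = 0.1. fail to reject H0.

tau_b = 0.1667 (C=21, D=15), p = 0.612202, fail to reject H0.


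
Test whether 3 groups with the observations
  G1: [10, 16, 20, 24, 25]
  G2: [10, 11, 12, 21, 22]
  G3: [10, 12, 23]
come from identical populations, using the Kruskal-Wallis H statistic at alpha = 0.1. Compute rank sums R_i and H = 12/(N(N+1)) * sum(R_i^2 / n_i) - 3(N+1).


Step 1: Combine all N = 13 observations and assign midranks.
sorted (value, group, rank): (10,G1,2), (10,G2,2), (10,G3,2), (11,G2,4), (12,G2,5.5), (12,G3,5.5), (16,G1,7), (20,G1,8), (21,G2,9), (22,G2,10), (23,G3,11), (24,G1,12), (25,G1,13)
Step 2: Sum ranks within each group.
R_1 = 42 (n_1 = 5)
R_2 = 30.5 (n_2 = 5)
R_3 = 18.5 (n_3 = 3)
Step 3: H = 12/(N(N+1)) * sum(R_i^2/n_i) - 3(N+1)
     = 12/(13*14) * (42^2/5 + 30.5^2/5 + 18.5^2/3) - 3*14
     = 0.065934 * 652.933 - 42
     = 1.050549.
Step 4: Ties present; correction factor C = 1 - 30/(13^3 - 13) = 0.986264. Corrected H = 1.050549 / 0.986264 = 1.065181.
Step 5: Under H0, H ~ chi^2(2); p-value = 0.587082.
Step 6: alpha = 0.1. fail to reject H0.

H = 1.0652, df = 2, p = 0.587082, fail to reject H0.


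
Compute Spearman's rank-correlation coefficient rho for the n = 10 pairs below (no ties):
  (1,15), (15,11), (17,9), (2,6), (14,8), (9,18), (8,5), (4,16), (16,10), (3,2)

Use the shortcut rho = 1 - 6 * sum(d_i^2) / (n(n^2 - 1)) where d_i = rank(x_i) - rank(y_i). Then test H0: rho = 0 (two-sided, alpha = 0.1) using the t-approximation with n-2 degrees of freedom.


Step 1: Rank x and y separately (midranks; no ties here).
rank(x): 1->1, 15->8, 17->10, 2->2, 14->7, 9->6, 8->5, 4->4, 16->9, 3->3
rank(y): 15->8, 11->7, 9->5, 6->3, 8->4, 18->10, 5->2, 16->9, 10->6, 2->1
Step 2: d_i = R_x(i) - R_y(i); compute d_i^2.
  (1-8)^2=49, (8-7)^2=1, (10-5)^2=25, (2-3)^2=1, (7-4)^2=9, (6-10)^2=16, (5-2)^2=9, (4-9)^2=25, (9-6)^2=9, (3-1)^2=4
sum(d^2) = 148.
Step 3: rho = 1 - 6*148 / (10*(10^2 - 1)) = 1 - 888/990 = 0.103030.
Step 4: Under H0, t = rho * sqrt((n-2)/(1-rho^2)) = 0.2930 ~ t(8).
Step 5: Two-sided p-value from the t-distribution with 8 df = 0.776998.
Step 6: alpha = 0.1. fail to reject H0.

rho = 0.1030, p = 0.776998, fail to reject H0 at alpha = 0.1.


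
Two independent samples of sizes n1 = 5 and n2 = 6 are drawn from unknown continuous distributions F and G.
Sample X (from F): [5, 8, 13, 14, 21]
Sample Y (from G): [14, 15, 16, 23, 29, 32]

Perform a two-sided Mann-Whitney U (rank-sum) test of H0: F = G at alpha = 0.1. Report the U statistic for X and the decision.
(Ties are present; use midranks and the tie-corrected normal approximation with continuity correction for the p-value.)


Step 1: Combine and sort all 11 observations; assign midranks.
sorted (value, group): (5,X), (8,X), (13,X), (14,X), (14,Y), (15,Y), (16,Y), (21,X), (23,Y), (29,Y), (32,Y)
ranks: 5->1, 8->2, 13->3, 14->4.5, 14->4.5, 15->6, 16->7, 21->8, 23->9, 29->10, 32->11
Step 2: Rank sum for X: R1 = 1 + 2 + 3 + 4.5 + 8 = 18.5.
Step 3: U_X = R1 - n1(n1+1)/2 = 18.5 - 5*6/2 = 18.5 - 15 = 3.5.
       U_Y = n1*n2 - U_X = 30 - 3.5 = 26.5.
Step 4: Ties are present, so use the tie-corrected normal approximation (with continuity correction) for the p-value.
Step 5: p-value = 0.044126; compare to alpha = 0.1. reject H0.

U_X = 3.5, p = 0.044126, reject H0 at alpha = 0.1.


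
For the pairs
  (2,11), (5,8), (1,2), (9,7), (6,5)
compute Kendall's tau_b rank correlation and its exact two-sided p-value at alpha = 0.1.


Step 1: Enumerate the 10 unordered pairs (i,j) with i<j and classify each by sign(x_j-x_i) * sign(y_j-y_i).
  (1,2):dx=+3,dy=-3->D; (1,3):dx=-1,dy=-9->C; (1,4):dx=+7,dy=-4->D; (1,5):dx=+4,dy=-6->D
  (2,3):dx=-4,dy=-6->C; (2,4):dx=+4,dy=-1->D; (2,5):dx=+1,dy=-3->D; (3,4):dx=+8,dy=+5->C
  (3,5):dx=+5,dy=+3->C; (4,5):dx=-3,dy=-2->C
Step 2: C = 5, D = 5, total pairs = 10.
Step 3: tau = (C - D)/(n(n-1)/2) = (5 - 5)/10 = 0.000000.
Step 4: Exact two-sided p-value (enumerate n! = 120 permutations of y under H0): p = 1.000000.
Step 5: alpha = 0.1. fail to reject H0.

tau_b = 0.0000 (C=5, D=5), p = 1.000000, fail to reject H0.


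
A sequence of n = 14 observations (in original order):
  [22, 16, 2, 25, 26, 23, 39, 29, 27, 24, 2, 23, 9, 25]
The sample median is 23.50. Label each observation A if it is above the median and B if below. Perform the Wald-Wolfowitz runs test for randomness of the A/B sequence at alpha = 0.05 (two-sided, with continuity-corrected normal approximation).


Step 1: Compute median = 23.50; label A = above, B = below.
Labels in order: BBBAABAAAABBBA  (n_A = 7, n_B = 7)
Step 2: Count runs R = 6.
Step 3: Under H0 (random ordering), E[R] = 2*n_A*n_B/(n_A+n_B) + 1 = 2*7*7/14 + 1 = 8.0000.
        Var[R] = 2*n_A*n_B*(2*n_A*n_B - n_A - n_B) / ((n_A+n_B)^2 * (n_A+n_B-1)) = 8232/2548 = 3.2308.
        SD[R] = 1.7974.
Step 4: Continuity-corrected z = (R + 0.5 - E[R]) / SD[R] = (6 + 0.5 - 8.0000) / 1.7974 = -0.8345.
Step 5: Two-sided p-value via normal approximation = 2*(1 - Phi(|z|)) = 0.403986.
Step 6: alpha = 0.05. fail to reject H0.

R = 6, z = -0.8345, p = 0.403986, fail to reject H0.


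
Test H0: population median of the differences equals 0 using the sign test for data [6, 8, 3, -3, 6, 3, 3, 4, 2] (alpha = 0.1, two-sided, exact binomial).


Step 1: Discard zero differences. Original n = 9; n_eff = number of nonzero differences = 9.
Nonzero differences (with sign): +6, +8, +3, -3, +6, +3, +3, +4, +2
Step 2: Count signs: positive = 8, negative = 1.
Step 3: Under H0: P(positive) = 0.5, so the number of positives S ~ Bin(9, 0.5).
Step 4: Two-sided exact p-value = sum of Bin(9,0.5) probabilities at or below the observed probability = 0.039062.
Step 5: alpha = 0.1. reject H0.

n_eff = 9, pos = 8, neg = 1, p = 0.039062, reject H0.


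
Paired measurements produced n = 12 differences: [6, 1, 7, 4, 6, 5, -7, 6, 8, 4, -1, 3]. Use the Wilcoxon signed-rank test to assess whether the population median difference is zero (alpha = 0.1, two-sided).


Step 1: Drop any zero differences (none here) and take |d_i|.
|d| = [6, 1, 7, 4, 6, 5, 7, 6, 8, 4, 1, 3]
Step 2: Midrank |d_i| (ties get averaged ranks).
ranks: |6|->8, |1|->1.5, |7|->10.5, |4|->4.5, |6|->8, |5|->6, |7|->10.5, |6|->8, |8|->12, |4|->4.5, |1|->1.5, |3|->3
Step 3: Attach original signs; sum ranks with positive sign and with negative sign.
W+ = 8 + 1.5 + 10.5 + 4.5 + 8 + 6 + 8 + 12 + 4.5 + 3 = 66
W- = 10.5 + 1.5 = 12
(Check: W+ + W- = 78 should equal n(n+1)/2 = 78.)
Step 4: Test statistic W = min(W+, W-) = 12.
Step 5: Ties in |d|, so use the tie-corrected normal approximation.
        E[W] = n(n+1)/4 = 12*13/4 = 39.
        Tie groups: |d|=1 (t=2), |d|=4 (t=2), |d|=6 (t=3), |d|=7 (t=2); sum(t^3 - t) = 42.
        Var[W] = n(n+1)(2n+1)/24 - sum(t^3-t)/48 = 3900/24 - 42/48 = 161.625.
        z = (W - E[W]) / sqrt(Var[W]) = (12 - 39) / 12.7132 = -2.1238.
        Two-sided p = 2*Phi(z) = 0.033689.
Step 6: alpha = 0.1. reject H0.

W+ = 66, W- = 12, W = min = 12, p = 0.033689, reject H0.


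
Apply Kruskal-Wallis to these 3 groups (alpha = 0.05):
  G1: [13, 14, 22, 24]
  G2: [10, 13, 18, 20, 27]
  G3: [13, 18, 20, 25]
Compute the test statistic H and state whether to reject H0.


Step 1: Combine all N = 13 observations and assign midranks.
sorted (value, group, rank): (10,G2,1), (13,G1,3), (13,G2,3), (13,G3,3), (14,G1,5), (18,G2,6.5), (18,G3,6.5), (20,G2,8.5), (20,G3,8.5), (22,G1,10), (24,G1,11), (25,G3,12), (27,G2,13)
Step 2: Sum ranks within each group.
R_1 = 29 (n_1 = 4)
R_2 = 32 (n_2 = 5)
R_3 = 30 (n_3 = 4)
Step 3: H = 12/(N(N+1)) * sum(R_i^2/n_i) - 3(N+1)
     = 12/(13*14) * (29^2/4 + 32^2/5 + 30^2/4) - 3*14
     = 0.065934 * 640.05 - 42
     = 0.201099.
Step 4: Ties present; correction factor C = 1 - 36/(13^3 - 13) = 0.983516. Corrected H = 0.201099 / 0.983516 = 0.204469.
Step 5: Under H0, H ~ chi^2(2); p-value = 0.902818.
Step 6: alpha = 0.05. fail to reject H0.

H = 0.2045, df = 2, p = 0.902818, fail to reject H0.


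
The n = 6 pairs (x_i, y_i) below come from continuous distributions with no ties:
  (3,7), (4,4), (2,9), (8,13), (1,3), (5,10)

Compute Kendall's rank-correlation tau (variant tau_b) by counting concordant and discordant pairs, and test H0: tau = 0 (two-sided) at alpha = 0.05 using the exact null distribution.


Step 1: Enumerate the 15 unordered pairs (i,j) with i<j and classify each by sign(x_j-x_i) * sign(y_j-y_i).
  (1,2):dx=+1,dy=-3->D; (1,3):dx=-1,dy=+2->D; (1,4):dx=+5,dy=+6->C; (1,5):dx=-2,dy=-4->C
  (1,6):dx=+2,dy=+3->C; (2,3):dx=-2,dy=+5->D; (2,4):dx=+4,dy=+9->C; (2,5):dx=-3,dy=-1->C
  (2,6):dx=+1,dy=+6->C; (3,4):dx=+6,dy=+4->C; (3,5):dx=-1,dy=-6->C; (3,6):dx=+3,dy=+1->C
  (4,5):dx=-7,dy=-10->C; (4,6):dx=-3,dy=-3->C; (5,6):dx=+4,dy=+7->C
Step 2: C = 12, D = 3, total pairs = 15.
Step 3: tau = (C - D)/(n(n-1)/2) = (12 - 3)/15 = 0.600000.
Step 4: Exact two-sided p-value (enumerate n! = 720 permutations of y under H0): p = 0.136111.
Step 5: alpha = 0.05. fail to reject H0.

tau_b = 0.6000 (C=12, D=3), p = 0.136111, fail to reject H0.


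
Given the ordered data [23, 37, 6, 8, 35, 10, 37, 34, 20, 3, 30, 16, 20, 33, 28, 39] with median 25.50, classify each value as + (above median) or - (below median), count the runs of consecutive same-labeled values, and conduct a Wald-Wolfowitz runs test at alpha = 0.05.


Step 1: Compute median = 25.50; label A = above, B = below.
Labels in order: BABBABAABBABBAAA  (n_A = 8, n_B = 8)
Step 2: Count runs R = 10.
Step 3: Under H0 (random ordering), E[R] = 2*n_A*n_B/(n_A+n_B) + 1 = 2*8*8/16 + 1 = 9.0000.
        Var[R] = 2*n_A*n_B*(2*n_A*n_B - n_A - n_B) / ((n_A+n_B)^2 * (n_A+n_B-1)) = 14336/3840 = 3.7333.
        SD[R] = 1.9322.
Step 4: Continuity-corrected z = (R - 0.5 - E[R]) / SD[R] = (10 - 0.5 - 9.0000) / 1.9322 = 0.2588.
Step 5: Two-sided p-value via normal approximation = 2*(1 - Phi(|z|)) = 0.795809.
Step 6: alpha = 0.05. fail to reject H0.

R = 10, z = 0.2588, p = 0.795809, fail to reject H0.


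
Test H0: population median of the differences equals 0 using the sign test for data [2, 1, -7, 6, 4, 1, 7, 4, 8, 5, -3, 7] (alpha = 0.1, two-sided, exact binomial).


Step 1: Discard zero differences. Original n = 12; n_eff = number of nonzero differences = 12.
Nonzero differences (with sign): +2, +1, -7, +6, +4, +1, +7, +4, +8, +5, -3, +7
Step 2: Count signs: positive = 10, negative = 2.
Step 3: Under H0: P(positive) = 0.5, so the number of positives S ~ Bin(12, 0.5).
Step 4: Two-sided exact p-value = sum of Bin(12,0.5) probabilities at or below the observed probability = 0.038574.
Step 5: alpha = 0.1. reject H0.

n_eff = 12, pos = 10, neg = 2, p = 0.038574, reject H0.


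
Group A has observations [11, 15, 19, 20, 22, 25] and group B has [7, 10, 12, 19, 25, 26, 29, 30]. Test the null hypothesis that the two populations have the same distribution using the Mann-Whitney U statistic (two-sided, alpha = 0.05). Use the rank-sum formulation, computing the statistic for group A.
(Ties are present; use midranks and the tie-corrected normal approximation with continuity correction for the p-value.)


Step 1: Combine and sort all 14 observations; assign midranks.
sorted (value, group): (7,Y), (10,Y), (11,X), (12,Y), (15,X), (19,X), (19,Y), (20,X), (22,X), (25,X), (25,Y), (26,Y), (29,Y), (30,Y)
ranks: 7->1, 10->2, 11->3, 12->4, 15->5, 19->6.5, 19->6.5, 20->8, 22->9, 25->10.5, 25->10.5, 26->12, 29->13, 30->14
Step 2: Rank sum for X: R1 = 3 + 5 + 6.5 + 8 + 9 + 10.5 = 42.
Step 3: U_X = R1 - n1(n1+1)/2 = 42 - 6*7/2 = 42 - 21 = 21.
       U_Y = n1*n2 - U_X = 48 - 21 = 27.
Step 4: Ties are present, so use the tie-corrected normal approximation (with continuity correction) for the p-value.
Step 5: p-value = 0.746347; compare to alpha = 0.05. fail to reject H0.

U_X = 21, p = 0.746347, fail to reject H0 at alpha = 0.05.


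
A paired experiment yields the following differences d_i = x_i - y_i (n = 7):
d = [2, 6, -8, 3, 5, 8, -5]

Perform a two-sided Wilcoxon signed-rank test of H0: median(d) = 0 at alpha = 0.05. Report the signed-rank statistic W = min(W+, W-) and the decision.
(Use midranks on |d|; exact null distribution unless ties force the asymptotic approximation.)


Step 1: Drop any zero differences (none here) and take |d_i|.
|d| = [2, 6, 8, 3, 5, 8, 5]
Step 2: Midrank |d_i| (ties get averaged ranks).
ranks: |2|->1, |6|->5, |8|->6.5, |3|->2, |5|->3.5, |8|->6.5, |5|->3.5
Step 3: Attach original signs; sum ranks with positive sign and with negative sign.
W+ = 1 + 5 + 2 + 3.5 + 6.5 = 18
W- = 6.5 + 3.5 = 10
(Check: W+ + W- = 28 should equal n(n+1)/2 = 28.)
Step 4: Test statistic W = min(W+, W-) = 10.
Step 5: Ties in |d|, so use the tie-corrected normal approximation.
        E[W] = n(n+1)/4 = 7*8/4 = 14.
        Tie groups: |d|=5 (t=2), |d|=8 (t=2); sum(t^3 - t) = 12.
        Var[W] = n(n+1)(2n+1)/24 - sum(t^3-t)/48 = 840/24 - 12/48 = 34.75.
        z = (W - E[W]) / sqrt(Var[W]) = (10 - 14) / 5.8949 = -0.6786.
        Two-sided p = 2*Phi(z) = 0.497422.
Step 6: alpha = 0.05. fail to reject H0.

W+ = 18, W- = 10, W = min = 10, p = 0.497422, fail to reject H0.


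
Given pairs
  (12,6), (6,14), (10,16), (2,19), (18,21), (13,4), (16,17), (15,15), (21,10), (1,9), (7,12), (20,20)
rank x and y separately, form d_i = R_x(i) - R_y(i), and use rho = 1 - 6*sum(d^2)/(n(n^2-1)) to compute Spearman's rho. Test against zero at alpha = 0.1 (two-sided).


Step 1: Rank x and y separately (midranks; no ties here).
rank(x): 12->6, 6->3, 10->5, 2->2, 18->10, 13->7, 16->9, 15->8, 21->12, 1->1, 7->4, 20->11
rank(y): 6->2, 14->6, 16->8, 19->10, 21->12, 4->1, 17->9, 15->7, 10->4, 9->3, 12->5, 20->11
Step 2: d_i = R_x(i) - R_y(i); compute d_i^2.
  (6-2)^2=16, (3-6)^2=9, (5-8)^2=9, (2-10)^2=64, (10-12)^2=4, (7-1)^2=36, (9-9)^2=0, (8-7)^2=1, (12-4)^2=64, (1-3)^2=4, (4-5)^2=1, (11-11)^2=0
sum(d^2) = 208.
Step 3: rho = 1 - 6*208 / (12*(12^2 - 1)) = 1 - 1248/1716 = 0.272727.
Step 4: Under H0, t = rho * sqrt((n-2)/(1-rho^2)) = 0.8964 ~ t(10).
Step 5: Two-sided p-value from the t-distribution with 10 df = 0.391097.
Step 6: alpha = 0.1. fail to reject H0.

rho = 0.2727, p = 0.391097, fail to reject H0 at alpha = 0.1.


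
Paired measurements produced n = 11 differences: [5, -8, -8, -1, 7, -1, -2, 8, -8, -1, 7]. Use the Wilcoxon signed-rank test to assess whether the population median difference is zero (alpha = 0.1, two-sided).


Step 1: Drop any zero differences (none here) and take |d_i|.
|d| = [5, 8, 8, 1, 7, 1, 2, 8, 8, 1, 7]
Step 2: Midrank |d_i| (ties get averaged ranks).
ranks: |5|->5, |8|->9.5, |8|->9.5, |1|->2, |7|->6.5, |1|->2, |2|->4, |8|->9.5, |8|->9.5, |1|->2, |7|->6.5
Step 3: Attach original signs; sum ranks with positive sign and with negative sign.
W+ = 5 + 6.5 + 9.5 + 6.5 = 27.5
W- = 9.5 + 9.5 + 2 + 2 + 4 + 9.5 + 2 = 38.5
(Check: W+ + W- = 66 should equal n(n+1)/2 = 66.)
Step 4: Test statistic W = min(W+, W-) = 27.5.
Step 5: Ties in |d|, so use the tie-corrected normal approximation.
        E[W] = n(n+1)/4 = 11*12/4 = 33.
        Tie groups: |d|=1 (t=3), |d|=7 (t=2), |d|=8 (t=4); sum(t^3 - t) = 90.
        Var[W] = n(n+1)(2n+1)/24 - sum(t^3-t)/48 = 3036/24 - 90/48 = 124.625.
        z = (W - E[W]) / sqrt(Var[W]) = (27.5 - 33) / 11.1636 = -0.4927.
        Two-sided p = 2*Phi(z) = 0.622243.
Step 6: alpha = 0.1. fail to reject H0.

W+ = 27.5, W- = 38.5, W = min = 27.5, p = 0.622243, fail to reject H0.


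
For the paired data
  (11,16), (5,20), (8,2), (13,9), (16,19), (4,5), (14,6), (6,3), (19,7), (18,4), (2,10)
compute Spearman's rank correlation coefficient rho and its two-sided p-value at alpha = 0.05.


Step 1: Rank x and y separately (midranks; no ties here).
rank(x): 11->6, 5->3, 8->5, 13->7, 16->9, 4->2, 14->8, 6->4, 19->11, 18->10, 2->1
rank(y): 16->9, 20->11, 2->1, 9->7, 19->10, 5->4, 6->5, 3->2, 7->6, 4->3, 10->8
Step 2: d_i = R_x(i) - R_y(i); compute d_i^2.
  (6-9)^2=9, (3-11)^2=64, (5-1)^2=16, (7-7)^2=0, (9-10)^2=1, (2-4)^2=4, (8-5)^2=9, (4-2)^2=4, (11-6)^2=25, (10-3)^2=49, (1-8)^2=49
sum(d^2) = 230.
Step 3: rho = 1 - 6*230 / (11*(11^2 - 1)) = 1 - 1380/1320 = -0.045455.
Step 4: Under H0, t = rho * sqrt((n-2)/(1-rho^2)) = -0.1365 ~ t(9).
Step 5: Two-sided p-value from the t-distribution with 9 df = 0.894427.
Step 6: alpha = 0.05. fail to reject H0.

rho = -0.0455, p = 0.894427, fail to reject H0 at alpha = 0.05.
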